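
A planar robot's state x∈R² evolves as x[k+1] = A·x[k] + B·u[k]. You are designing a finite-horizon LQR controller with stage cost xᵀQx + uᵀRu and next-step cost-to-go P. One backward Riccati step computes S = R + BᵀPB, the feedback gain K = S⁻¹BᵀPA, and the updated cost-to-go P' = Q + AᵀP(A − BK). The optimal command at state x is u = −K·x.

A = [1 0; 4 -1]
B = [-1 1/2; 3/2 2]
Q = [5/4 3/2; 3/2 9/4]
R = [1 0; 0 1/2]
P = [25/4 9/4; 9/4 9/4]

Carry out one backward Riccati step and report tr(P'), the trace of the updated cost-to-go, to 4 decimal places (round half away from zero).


BᵀP = [-2.8750 1.1250; 7.6250 5.6250]
S = R + BᵀPB = [1 0; 0 1/2] + [4.5625 0.8125; 0.8125 15.0625] = [5.5625 0.8125; 0.8125 15.5625]
BᵀPA = [1.6250 -1.1250; 30.1250 -5.6250]
K = S⁻¹·BᵀPA = [0.0095 -0.1506; 1.9352 -0.3536]
A−BK = [0.0418 0.0262; 0.1153 -0.0669]
AᵀP(A−BK) = [1.9352 -0.3536; -0.3536 0.0917]
P' = Q + AᵀP(A−BK) = [3.1852 1.1464; 1.1464 2.3417]
tr(P') = 5.5269

5.5269


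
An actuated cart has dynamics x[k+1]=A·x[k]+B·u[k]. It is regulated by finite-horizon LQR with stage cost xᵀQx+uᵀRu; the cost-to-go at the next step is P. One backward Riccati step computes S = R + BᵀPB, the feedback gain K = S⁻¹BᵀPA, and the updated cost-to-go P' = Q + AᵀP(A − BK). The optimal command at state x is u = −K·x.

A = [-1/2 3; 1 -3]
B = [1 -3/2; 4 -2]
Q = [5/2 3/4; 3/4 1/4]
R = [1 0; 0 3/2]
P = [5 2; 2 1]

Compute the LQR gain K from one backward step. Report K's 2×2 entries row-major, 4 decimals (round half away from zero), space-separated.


0.0923 -0.1047 0.1272 -0.7930

BᵀP = [13.0000 6.0000; -11.5000 -5.0000]
S = R + BᵀPB = [1 0; 0 3/2] + [37.0000 -31.5000; -31.5000 27.2500] = [38.0000 -31.5000; -31.5000 28.7500]
BᵀPA = [-0.5000 21.0000; 0.7500 -19.5000]
K = S⁻¹·BᵀPA = [0.0923 -0.1047; 0.1272 -0.7930]
A−BK = [-0.4015 1.9152; 0.8853 -4.1671]
AᵀP(A−BK) = [0.2007 -0.9576; -0.9576 4.7357]
P' = Q + AᵀP(A−BK) = [2.7007 -0.2076; -0.2076 4.9857]
tr(P') = 7.6864


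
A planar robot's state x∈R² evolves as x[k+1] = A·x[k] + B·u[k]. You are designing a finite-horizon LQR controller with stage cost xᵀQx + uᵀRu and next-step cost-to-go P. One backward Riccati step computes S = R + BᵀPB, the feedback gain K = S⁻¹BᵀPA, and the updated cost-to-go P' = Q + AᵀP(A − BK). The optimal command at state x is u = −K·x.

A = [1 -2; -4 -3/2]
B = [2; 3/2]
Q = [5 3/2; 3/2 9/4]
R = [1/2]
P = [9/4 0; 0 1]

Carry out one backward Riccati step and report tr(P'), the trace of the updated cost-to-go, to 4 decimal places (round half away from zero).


BᵀP = [4.5000 1.5000]
S = R + BᵀPB = [1/2] + [11.2500] = [11.7500]
BᵀPA = [-1.5000 -11.2500]
K = S⁻¹·BᵀPA = [-0.1277 -0.9574]
A−BK = [1.2553 -0.0851; -3.8085 -0.0638]
AᵀP(A−BK) = [18.0585 0.0638; 0.0638 0.4787]
P' = Q + AᵀP(A−BK) = [23.0585 1.5638; 1.5638 2.7287]
tr(P') = 25.7872

25.7872


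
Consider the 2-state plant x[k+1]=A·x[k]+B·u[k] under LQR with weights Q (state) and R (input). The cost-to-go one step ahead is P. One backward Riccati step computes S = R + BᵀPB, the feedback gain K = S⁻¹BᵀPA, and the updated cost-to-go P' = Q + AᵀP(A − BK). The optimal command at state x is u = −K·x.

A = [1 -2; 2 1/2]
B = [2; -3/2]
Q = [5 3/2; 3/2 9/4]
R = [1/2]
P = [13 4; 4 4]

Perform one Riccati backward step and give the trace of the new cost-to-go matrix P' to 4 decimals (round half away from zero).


41.3300

BᵀP = [20.0000 2.0000]
S = R + BᵀPB = [1/2] + [37.0000] = [37.5000]
BᵀPA = [24.0000 -39.0000]
K = S⁻¹·BᵀPA = [0.6400 -1.0400]
A−BK = [-0.2800 0.0800; 2.9600 -1.0600]
AᵀP(A−BK) = [29.6400 -11.0400; -11.0400 4.4400]
P' = Q + AᵀP(A−BK) = [34.6400 -9.5400; -9.5400 6.6900]
tr(P') = 41.3300


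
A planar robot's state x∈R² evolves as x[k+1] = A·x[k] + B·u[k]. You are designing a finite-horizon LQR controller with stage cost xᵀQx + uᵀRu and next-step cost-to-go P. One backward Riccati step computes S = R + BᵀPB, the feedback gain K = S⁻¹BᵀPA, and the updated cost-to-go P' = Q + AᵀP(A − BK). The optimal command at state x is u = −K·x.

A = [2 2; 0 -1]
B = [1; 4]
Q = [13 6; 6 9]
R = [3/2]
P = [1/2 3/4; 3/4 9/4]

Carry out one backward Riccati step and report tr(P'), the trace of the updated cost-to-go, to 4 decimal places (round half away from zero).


23.9645

BᵀP = [3.5000 9.7500]
S = R + BᵀPB = [3/2] + [42.5000] = [44.0000]
BᵀPA = [7.0000 -2.7500]
K = S⁻¹·BᵀPA = [0.1591 -0.0625]
A−BK = [1.8409 2.0625; -0.6364 -0.7500]
AᵀP(A−BK) = [0.8864 0.9375; 0.9375 1.0781]
P' = Q + AᵀP(A−BK) = [13.8864 6.9375; 6.9375 10.0781]
tr(P') = 23.9645


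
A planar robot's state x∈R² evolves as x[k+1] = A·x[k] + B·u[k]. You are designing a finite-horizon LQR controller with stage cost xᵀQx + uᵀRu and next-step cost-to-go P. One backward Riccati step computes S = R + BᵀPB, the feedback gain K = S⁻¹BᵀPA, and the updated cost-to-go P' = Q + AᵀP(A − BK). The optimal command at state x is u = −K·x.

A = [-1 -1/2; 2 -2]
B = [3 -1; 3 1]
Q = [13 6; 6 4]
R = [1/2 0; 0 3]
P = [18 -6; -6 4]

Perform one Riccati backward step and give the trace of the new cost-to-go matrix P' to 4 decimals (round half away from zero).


24.0465

BᵀP = [36.0000 -6.0000; -24.0000 10.0000]
S = R + BᵀPB = [1/2 0; 0 3] + [90.0000 -42.0000; -42.0000 34.0000] = [90.5000 -42.0000; -42.0000 37.0000]
BᵀPA = [-48.0000 -6.0000; 44.0000 -8.0000]
K = S⁻¹·BᵀPA = [0.0454 -0.3522; 1.2408 -0.6160]
A−BK = [0.1044 -0.0595; 0.6229 -0.3275]
AᵀP(A−BK) = [5.5873 -2.8012; -2.8012 1.4593]
P' = Q + AᵀP(A−BK) = [18.5873 3.1988; 3.1988 5.4593]
tr(P') = 24.0465


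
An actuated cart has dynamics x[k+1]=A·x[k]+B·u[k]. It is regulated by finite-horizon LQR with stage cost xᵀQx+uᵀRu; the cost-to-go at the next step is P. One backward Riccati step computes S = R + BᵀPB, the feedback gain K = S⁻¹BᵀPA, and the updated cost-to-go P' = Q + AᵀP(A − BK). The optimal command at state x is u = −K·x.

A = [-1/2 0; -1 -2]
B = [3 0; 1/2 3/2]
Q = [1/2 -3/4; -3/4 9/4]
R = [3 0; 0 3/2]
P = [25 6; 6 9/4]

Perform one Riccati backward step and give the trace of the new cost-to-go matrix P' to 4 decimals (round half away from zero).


BᵀP = [78.0000 19.1250; 9.0000 3.3750]
S = R + BᵀPB = [3 0; 0 3/2] + [243.5625 28.6875; 28.6875 5.0625] = [246.5625 28.6875; 28.6875 6.5625]
BᵀPA = [-58.1250 -38.2500; -7.8750 -6.7500]
K = S⁻¹·BᵀPA = [-0.1956 -0.0722; -0.3449 -0.7131]
A−BK = [0.0868 0.2165; -0.3849 -0.8942]
AᵀP(A−BK) = [0.4140 0.6898; 0.6898 1.4262]
P' = Q + AᵀP(A−BK) = [0.9140 -0.0602; -0.0602 3.6762]
tr(P') = 4.5902

4.5902


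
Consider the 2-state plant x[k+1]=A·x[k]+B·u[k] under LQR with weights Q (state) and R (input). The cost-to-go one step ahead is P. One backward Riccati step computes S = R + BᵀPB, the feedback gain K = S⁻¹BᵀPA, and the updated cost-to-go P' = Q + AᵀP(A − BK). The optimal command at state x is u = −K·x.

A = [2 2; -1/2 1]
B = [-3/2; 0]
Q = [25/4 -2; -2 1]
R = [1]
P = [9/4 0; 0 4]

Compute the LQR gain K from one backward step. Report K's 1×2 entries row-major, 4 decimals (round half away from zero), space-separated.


BᵀP = [-3.3750 0.0000]
S = R + BᵀPB = [1] + [5.0625] = [6.0625]
BᵀPA = [-6.7500 -6.7500]
K = S⁻¹·BᵀPA = [-1.1134 -1.1134]
A−BK = [0.3299 0.3299; -0.5000 1.0000]
AᵀP(A−BK) = [2.4845 -0.5155; -0.5155 5.4845]
P' = Q + AᵀP(A−BK) = [8.7345 -2.5155; -2.5155 6.4845]
tr(P') = 15.2191

-1.1134 -1.1134


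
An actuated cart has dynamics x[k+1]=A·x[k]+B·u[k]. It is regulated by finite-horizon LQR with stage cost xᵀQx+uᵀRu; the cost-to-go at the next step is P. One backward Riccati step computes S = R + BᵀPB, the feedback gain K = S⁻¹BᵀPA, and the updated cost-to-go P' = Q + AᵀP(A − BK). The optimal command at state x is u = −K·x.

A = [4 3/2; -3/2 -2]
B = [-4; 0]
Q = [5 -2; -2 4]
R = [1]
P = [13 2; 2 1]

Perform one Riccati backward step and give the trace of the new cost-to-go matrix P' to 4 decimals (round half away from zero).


14.2990

BᵀP = [-52.0000 -8.0000]
S = R + BᵀPB = [1] + [208.0000] = [209.0000]
BᵀPA = [-196.0000 -62.0000]
K = S⁻¹·BᵀPA = [-0.9378 -0.2967]
A−BK = [0.2488 0.3134; -1.5000 -2.0000]
AᵀP(A−BK) = [2.4414 2.3565; 2.3565 2.8577]
P' = Q + AᵀP(A−BK) = [7.4414 0.3565; 0.3565 6.8577]
tr(P') = 14.2990


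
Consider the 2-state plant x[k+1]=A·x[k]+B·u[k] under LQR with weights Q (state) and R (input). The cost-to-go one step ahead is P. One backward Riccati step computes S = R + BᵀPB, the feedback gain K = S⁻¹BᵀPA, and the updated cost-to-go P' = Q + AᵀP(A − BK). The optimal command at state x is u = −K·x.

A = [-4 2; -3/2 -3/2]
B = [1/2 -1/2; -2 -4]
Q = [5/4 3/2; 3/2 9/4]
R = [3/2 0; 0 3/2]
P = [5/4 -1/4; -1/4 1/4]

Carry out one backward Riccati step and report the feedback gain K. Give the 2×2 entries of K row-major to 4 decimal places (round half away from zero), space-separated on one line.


-1.3769 0.9308 0.5154 0.0538

BᵀP = [1.1250 -0.6250; 0.3750 -0.8750]
S = R + BᵀPB = [3/2 0; 0 3/2] + [1.8125 1.9375; 1.9375 3.3125] = [3.3125 1.9375; 1.9375 4.8125]
BᵀPA = [-3.5625 3.1875; -0.1875 2.0625]
K = S⁻¹·BᵀPA = [-1.3769 0.9308; 0.5154 0.0538]
A−BK = [-3.0538 1.5615; -2.1923 0.5769]
AᵀP(A−BK) = [12.7538 -6.8615; -6.8615 3.9846]
P' = Q + AᵀP(A−BK) = [14.0038 -5.3615; -5.3615 6.2346]
tr(P') = 20.2385


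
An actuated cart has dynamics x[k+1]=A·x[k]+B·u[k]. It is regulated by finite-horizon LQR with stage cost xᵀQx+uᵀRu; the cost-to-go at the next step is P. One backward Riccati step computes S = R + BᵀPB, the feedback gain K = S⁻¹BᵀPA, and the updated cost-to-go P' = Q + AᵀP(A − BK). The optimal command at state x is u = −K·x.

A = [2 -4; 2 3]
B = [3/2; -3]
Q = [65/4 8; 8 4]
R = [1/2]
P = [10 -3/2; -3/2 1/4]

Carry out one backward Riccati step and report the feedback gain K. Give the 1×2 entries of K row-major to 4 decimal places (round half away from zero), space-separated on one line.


BᵀP = [19.5000 -3.0000]
S = R + BᵀPB = [1/2] + [38.2500] = [38.7500]
BᵀPA = [33.0000 -87.0000]
K = S⁻¹·BᵀPA = [0.8516 -2.2452]
A−BK = [0.7226 -0.6323; 4.5548 -3.7355]
AᵀP(A−BK) = [0.8968 -1.4097; -1.4097 2.9210]
P' = Q + AᵀP(A−BK) = [17.1468 6.5903; 6.5903 6.9210]
tr(P') = 24.0677

0.8516 -2.2452


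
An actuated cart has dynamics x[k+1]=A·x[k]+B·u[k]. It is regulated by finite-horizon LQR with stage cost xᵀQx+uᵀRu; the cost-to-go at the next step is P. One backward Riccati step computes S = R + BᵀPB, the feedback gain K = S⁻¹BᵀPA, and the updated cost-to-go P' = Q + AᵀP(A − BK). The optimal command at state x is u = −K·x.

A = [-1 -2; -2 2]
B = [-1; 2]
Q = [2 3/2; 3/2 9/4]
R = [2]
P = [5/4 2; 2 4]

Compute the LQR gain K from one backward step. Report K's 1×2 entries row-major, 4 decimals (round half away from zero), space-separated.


BᵀP = [2.7500 6.0000]
S = R + BᵀPB = [2] + [9.2500] = [11.2500]
BᵀPA = [-14.7500 6.5000]
K = S⁻¹·BᵀPA = [-1.3111 0.5778]
A−BK = [-2.3111 -1.4222; 0.6222 0.8444]
AᵀP(A−BK) = [5.9111 -0.9778; -0.9778 1.2444]
P' = Q + AᵀP(A−BK) = [7.9111 0.5222; 0.5222 3.4944]
tr(P') = 11.4056

-1.3111 0.5778


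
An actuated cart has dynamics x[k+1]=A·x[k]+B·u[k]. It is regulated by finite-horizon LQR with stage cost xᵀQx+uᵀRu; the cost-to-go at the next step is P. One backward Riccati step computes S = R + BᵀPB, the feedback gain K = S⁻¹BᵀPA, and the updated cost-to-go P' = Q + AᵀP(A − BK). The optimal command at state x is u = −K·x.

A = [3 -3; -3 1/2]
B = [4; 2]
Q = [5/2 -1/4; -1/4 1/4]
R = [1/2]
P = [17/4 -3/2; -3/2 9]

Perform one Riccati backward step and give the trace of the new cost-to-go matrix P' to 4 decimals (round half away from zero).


177.4534

BᵀP = [14.0000 12.0000]
S = R + BᵀPB = [1/2] + [80.0000] = [80.5000]
BᵀPA = [6.0000 -36.0000]
K = S⁻¹·BᵀPA = [0.0745 -0.4472]
A−BK = [2.7019 -1.2112; -3.1491 1.3944]
AᵀP(A−BK) = [145.8028 -64.8168; -64.8168 28.9006]
P' = Q + AᵀP(A−BK) = [148.3028 -65.0668; -65.0668 29.1506]
tr(P') = 177.4534


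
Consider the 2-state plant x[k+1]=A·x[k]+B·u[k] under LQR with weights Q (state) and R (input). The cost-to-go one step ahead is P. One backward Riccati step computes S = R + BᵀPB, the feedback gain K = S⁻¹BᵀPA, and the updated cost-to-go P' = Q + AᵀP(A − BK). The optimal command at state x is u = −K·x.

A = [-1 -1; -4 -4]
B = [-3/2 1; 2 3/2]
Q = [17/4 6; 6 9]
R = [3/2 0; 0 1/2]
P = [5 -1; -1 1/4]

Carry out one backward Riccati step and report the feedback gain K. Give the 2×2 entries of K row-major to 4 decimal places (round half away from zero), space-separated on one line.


BᵀP = [-9.5000 2.0000; 3.5000 -0.6250]
S = R + BᵀPB = [3/2 0; 0 1/2] + [18.2500 -6.5000; -6.5000 2.5625] = [19.7500 -6.5000; -6.5000 3.0625]
BᵀPA = [1.5000 1.5000; -1.0000 -1.0000]
K = S⁻¹·BᵀPA = [-0.1045 -0.1045; -0.5484 -0.5484]
A−BK = [-0.6084 -0.6084; -2.9683 -2.9683]
AᵀP(A−BK) = [0.6084 0.6084; 0.6084 0.6084]
P' = Q + AᵀP(A−BK) = [4.8584 6.6084; 6.6084 9.6084]
tr(P') = 14.4668

-0.1045 -0.1045 -0.5484 -0.5484


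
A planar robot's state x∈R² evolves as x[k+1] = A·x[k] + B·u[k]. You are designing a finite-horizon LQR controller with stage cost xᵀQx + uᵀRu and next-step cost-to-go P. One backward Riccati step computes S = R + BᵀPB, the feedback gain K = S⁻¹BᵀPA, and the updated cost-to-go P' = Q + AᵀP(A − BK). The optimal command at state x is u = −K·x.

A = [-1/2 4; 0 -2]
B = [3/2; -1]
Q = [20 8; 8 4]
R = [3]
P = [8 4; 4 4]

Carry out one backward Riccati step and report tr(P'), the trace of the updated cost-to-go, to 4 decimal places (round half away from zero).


44.4615

BᵀP = [8.0000 2.0000]
S = R + BᵀPB = [3] + [10.0000] = [13.0000]
BᵀPA = [-4.0000 28.0000]
K = S⁻¹·BᵀPA = [-0.3077 2.1538]
A−BK = [-0.0385 0.7692; -0.3077 0.1538]
AᵀP(A−BK) = [0.7692 -3.3846; -3.3846 19.6923]
P' = Q + AᵀP(A−BK) = [20.7692 4.6154; 4.6154 23.6923]
tr(P') = 44.4615


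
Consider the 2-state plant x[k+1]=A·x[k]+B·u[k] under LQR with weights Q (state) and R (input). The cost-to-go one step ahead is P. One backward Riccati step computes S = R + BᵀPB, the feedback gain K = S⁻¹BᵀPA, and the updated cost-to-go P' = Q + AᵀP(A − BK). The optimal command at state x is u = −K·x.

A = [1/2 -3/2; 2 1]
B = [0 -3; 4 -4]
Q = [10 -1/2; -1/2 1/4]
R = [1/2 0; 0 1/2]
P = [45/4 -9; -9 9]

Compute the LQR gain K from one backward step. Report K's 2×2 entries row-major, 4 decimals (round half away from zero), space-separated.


0.3327 0.7433 -0.1647 0.4835

BᵀP = [-36.0000 36.0000; 2.2500 -9.0000]
S = R + BᵀPB = [1/2 0; 0 1/2] + [144.0000 -36.0000; -36.0000 29.2500] = [144.5000 -36.0000; -36.0000 29.7500]
BᵀPA = [54.0000 90.0000; -16.8750 -12.3750]
K = S⁻¹·BᵀPA = [0.3327 0.7433; -0.1647 0.4835]
A−BK = [0.0060 -0.0496; 0.0107 -0.0393]
AᵀP(A−BK) = [0.0692 0.0836; 0.0836 0.3996]
P' = Q + AᵀP(A−BK) = [10.0692 -0.4164; -0.4164 0.6496]
tr(P') = 10.7188


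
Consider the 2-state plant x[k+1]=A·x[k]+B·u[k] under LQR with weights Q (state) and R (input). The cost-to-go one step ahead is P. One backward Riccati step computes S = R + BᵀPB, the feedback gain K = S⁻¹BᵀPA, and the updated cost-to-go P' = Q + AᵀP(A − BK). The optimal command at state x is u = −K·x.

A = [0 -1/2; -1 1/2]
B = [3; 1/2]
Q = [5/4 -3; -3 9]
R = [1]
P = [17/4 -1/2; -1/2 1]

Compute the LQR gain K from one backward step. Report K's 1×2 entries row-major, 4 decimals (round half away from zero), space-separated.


BᵀP = [12.5000 -1.0000]
S = R + BᵀPB = [1] + [37.0000] = [38.0000]
BᵀPA = [1.0000 -6.7500]
K = S⁻¹·BᵀPA = [0.0263 -0.1776]
A−BK = [-0.0789 0.0329; -1.0132 0.5888]
AᵀP(A−BK) = [0.9737 -0.5724; -0.5724 0.3635]
P' = Q + AᵀP(A−BK) = [2.2237 -3.5724; -3.5724 9.3635]
tr(P') = 11.5872

0.0263 -0.1776


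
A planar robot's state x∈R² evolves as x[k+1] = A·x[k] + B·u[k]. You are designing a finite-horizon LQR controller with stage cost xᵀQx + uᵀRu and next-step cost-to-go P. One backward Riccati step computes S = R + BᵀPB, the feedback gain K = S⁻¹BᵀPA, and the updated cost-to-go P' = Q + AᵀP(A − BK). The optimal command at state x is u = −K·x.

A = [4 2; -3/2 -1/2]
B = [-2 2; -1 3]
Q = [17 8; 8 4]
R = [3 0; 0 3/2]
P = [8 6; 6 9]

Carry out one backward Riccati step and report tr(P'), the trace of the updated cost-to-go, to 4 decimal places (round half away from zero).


BᵀP = [-22.0000 -21.0000; 34.0000 39.0000]
S = R + BᵀPB = [3 0; 0 3/2] + [65.0000 -107.0000; -107.0000 185.0000] = [68.0000 -107.0000; -107.0000 186.5000]
BᵀPA = [-56.5000 -33.5000; 77.5000 48.5000]
K = S⁻¹·BᵀPA = [-1.8206 -0.8583; -0.6290 -0.2324]
A−BK = [1.6168 0.7482; -1.4337 -0.6612]
AᵀP(A−BK) = [22.1323 10.2655; 10.2655 4.7673]
P' = Q + AᵀP(A−BK) = [39.1323 18.2655; 18.2655 8.7673]
tr(P') = 47.8996

47.8996


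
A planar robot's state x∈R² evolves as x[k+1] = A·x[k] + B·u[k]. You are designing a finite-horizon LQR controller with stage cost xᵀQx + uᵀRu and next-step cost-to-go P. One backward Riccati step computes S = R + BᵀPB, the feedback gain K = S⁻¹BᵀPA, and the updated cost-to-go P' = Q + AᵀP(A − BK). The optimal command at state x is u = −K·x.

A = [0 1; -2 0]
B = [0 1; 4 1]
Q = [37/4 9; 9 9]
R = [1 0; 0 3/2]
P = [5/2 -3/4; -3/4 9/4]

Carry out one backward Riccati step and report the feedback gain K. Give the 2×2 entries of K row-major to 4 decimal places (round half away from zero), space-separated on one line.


BᵀP = [-3.0000 9.0000; 1.7500 1.5000]
S = R + BᵀPB = [1 0; 0 3/2] + [36.0000 6.0000; 6.0000 3.2500] = [37.0000 6.0000; 6.0000 4.7500]
BᵀPA = [-18.0000 -3.0000; -3.0000 1.7500]
K = S⁻¹·BᵀPA = [-0.4830 -0.1771; -0.0215 0.5921]
A−BK = [0.0215 0.4079; -0.0465 0.1163]
AᵀP(A−BK) = [0.2415 0.0886; 0.0886 0.9325]
P' = Q + AᵀP(A−BK) = [9.4915 9.0886; 9.0886 9.9325]
tr(P') = 19.4240

-0.4830 -0.1771 -0.0215 0.5921


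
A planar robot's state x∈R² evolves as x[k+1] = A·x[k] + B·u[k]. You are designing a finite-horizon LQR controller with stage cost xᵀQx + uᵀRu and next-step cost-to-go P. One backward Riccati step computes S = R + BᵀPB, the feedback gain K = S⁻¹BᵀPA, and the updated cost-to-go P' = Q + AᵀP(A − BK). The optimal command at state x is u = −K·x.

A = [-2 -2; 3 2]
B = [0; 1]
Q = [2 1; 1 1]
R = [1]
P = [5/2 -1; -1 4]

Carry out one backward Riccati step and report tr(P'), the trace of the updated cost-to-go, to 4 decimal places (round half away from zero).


BᵀP = [-1.0000 4.0000]
S = R + BᵀPB = [1] + [4.0000] = [5.0000]
BᵀPA = [14.0000 10.0000]
K = S⁻¹·BᵀPA = [2.8000 2.0000]
A−BK = [-2.0000 -2.0000; 0.2000 0.0000]
AᵀP(A−BK) = [18.8000 16.0000; 16.0000 14.0000]
P' = Q + AᵀP(A−BK) = [20.8000 17.0000; 17.0000 15.0000]
tr(P') = 35.8000

35.8000


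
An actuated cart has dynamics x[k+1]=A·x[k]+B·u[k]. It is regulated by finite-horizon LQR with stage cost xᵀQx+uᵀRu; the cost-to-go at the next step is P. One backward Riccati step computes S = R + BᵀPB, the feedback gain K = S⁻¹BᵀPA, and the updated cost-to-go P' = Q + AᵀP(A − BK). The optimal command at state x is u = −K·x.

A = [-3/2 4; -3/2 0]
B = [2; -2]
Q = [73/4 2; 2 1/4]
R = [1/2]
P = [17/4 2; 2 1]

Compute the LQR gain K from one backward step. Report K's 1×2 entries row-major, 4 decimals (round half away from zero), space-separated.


-1.7727 3.2727

BᵀP = [4.5000 2.0000]
S = R + BᵀPB = [1/2] + [5.0000] = [5.5000]
BᵀPA = [-9.7500 18.0000]
K = S⁻¹·BᵀPA = [-1.7727 3.2727]
A−BK = [2.0455 -2.5455; -5.0455 6.5455]
AᵀP(A−BK) = [3.5284 -5.5909; -5.5909 9.0909]
P' = Q + AᵀP(A−BK) = [21.7784 -3.5909; -3.5909 9.3409]
tr(P') = 31.1193


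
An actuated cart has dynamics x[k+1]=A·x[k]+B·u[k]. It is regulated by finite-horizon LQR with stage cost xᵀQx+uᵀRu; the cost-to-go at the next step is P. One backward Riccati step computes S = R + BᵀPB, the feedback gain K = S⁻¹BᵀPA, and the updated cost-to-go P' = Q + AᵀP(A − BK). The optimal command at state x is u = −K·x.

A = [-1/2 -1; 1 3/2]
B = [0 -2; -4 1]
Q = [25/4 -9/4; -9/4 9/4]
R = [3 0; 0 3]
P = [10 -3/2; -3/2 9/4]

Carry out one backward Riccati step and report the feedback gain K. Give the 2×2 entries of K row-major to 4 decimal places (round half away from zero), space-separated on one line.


-0.1791 -0.2455 0.2388 0.4726

BᵀP = [6.0000 -9.0000; -21.5000 5.2500]
S = R + BᵀPB = [3 0; 0 3] + [36.0000 -21.0000; -21.0000 48.2500] = [39.0000 -21.0000; -21.0000 51.2500]
BᵀPA = [-12.0000 -19.5000; 16.0000 29.3750]
K = S⁻¹·BᵀPA = [-0.1791 -0.2455; 0.2388 0.4726]
A−BK = [-0.0224 -0.0549; 0.0448 0.0453]
AᵀP(A−BK) = [0.2799 0.4925; 0.4925 0.8930]
P' = Q + AᵀP(A−BK) = [6.5299 -1.7575; -1.7575 3.1430]
tr(P') = 9.6728


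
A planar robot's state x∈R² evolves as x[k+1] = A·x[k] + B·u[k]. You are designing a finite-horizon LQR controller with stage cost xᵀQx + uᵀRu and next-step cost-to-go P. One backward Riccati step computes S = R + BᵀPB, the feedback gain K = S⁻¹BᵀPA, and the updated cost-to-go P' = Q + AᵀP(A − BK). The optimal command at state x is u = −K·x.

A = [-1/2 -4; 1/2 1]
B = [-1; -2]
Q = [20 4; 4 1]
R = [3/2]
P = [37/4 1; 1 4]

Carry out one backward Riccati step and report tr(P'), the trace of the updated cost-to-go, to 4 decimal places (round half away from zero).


BᵀP = [-11.2500 -9.0000]
S = R + BᵀPB = [3/2] + [29.2500] = [30.7500]
BᵀPA = [1.1250 36.0000]
K = S⁻¹·BᵀPA = [0.0366 1.1707]
A−BK = [-0.4634 -2.8293; 0.5732 3.3415]
AᵀP(A−BK) = [2.7713 16.6829; 16.6829 101.8537]
P' = Q + AᵀP(A−BK) = [22.7713 20.6829; 20.6829 102.8537]
tr(P') = 125.6250

125.6250


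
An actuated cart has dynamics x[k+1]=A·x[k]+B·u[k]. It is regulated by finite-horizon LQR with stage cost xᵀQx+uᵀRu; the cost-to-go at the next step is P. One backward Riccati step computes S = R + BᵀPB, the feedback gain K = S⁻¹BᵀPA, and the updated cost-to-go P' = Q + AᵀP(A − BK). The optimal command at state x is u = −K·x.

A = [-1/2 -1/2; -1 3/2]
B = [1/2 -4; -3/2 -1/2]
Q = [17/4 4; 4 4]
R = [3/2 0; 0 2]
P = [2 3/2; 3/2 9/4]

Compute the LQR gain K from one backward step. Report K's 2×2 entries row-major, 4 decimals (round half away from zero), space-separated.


0.3813 -0.6084 0.2242 -0.0609

BᵀP = [-1.2500 -2.6250; -8.7500 -7.1250]
S = R + BᵀPB = [3/2 0; 0 2] + [3.3125 6.3125; 6.3125 38.5625] = [4.8125 6.3125; 6.3125 40.5625]
BᵀPA = [3.2500 -3.3125; 11.5000 -6.3125]
K = S⁻¹·BᵀPA = [0.3813 -0.6084; 0.2242 -0.0609]
A−BK = [0.2061 -0.4396; -0.3160 0.5570]
AᵀP(A−BK) = [0.4328 -0.5719; -0.5719 0.9126]
P' = Q + AᵀP(A−BK) = [4.6828 3.4281; 3.4281 4.9126]
tr(P') = 9.5954


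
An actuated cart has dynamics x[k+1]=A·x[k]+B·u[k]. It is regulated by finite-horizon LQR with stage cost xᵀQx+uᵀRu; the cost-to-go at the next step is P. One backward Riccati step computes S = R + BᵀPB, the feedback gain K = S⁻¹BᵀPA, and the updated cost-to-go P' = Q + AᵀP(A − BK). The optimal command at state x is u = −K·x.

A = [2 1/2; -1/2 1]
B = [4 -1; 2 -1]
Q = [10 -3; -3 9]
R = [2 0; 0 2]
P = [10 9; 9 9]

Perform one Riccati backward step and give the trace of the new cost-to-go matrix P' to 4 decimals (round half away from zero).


20.3929

BᵀP = [58.0000 54.0000; -19.0000 -18.0000]
S = R + BᵀPB = [2 0; 0 2] + [340.0000 -112.0000; -112.0000 37.0000] = [342.0000 -112.0000; -112.0000 39.0000]
BᵀPA = [89.0000 83.0000; -29.0000 -27.5000]
K = S⁻¹·BᵀPA = [0.2809 0.1977; 0.0630 -0.1373]
A−BK = [0.9395 -0.4282; -0.9987 0.4673]
AᵀP(A−BK) = [1.0800 -0.3293; -0.3293 0.3130]
P' = Q + AᵀP(A−BK) = [11.0800 -3.3293; -3.3293 9.3130]
tr(P') = 20.3929


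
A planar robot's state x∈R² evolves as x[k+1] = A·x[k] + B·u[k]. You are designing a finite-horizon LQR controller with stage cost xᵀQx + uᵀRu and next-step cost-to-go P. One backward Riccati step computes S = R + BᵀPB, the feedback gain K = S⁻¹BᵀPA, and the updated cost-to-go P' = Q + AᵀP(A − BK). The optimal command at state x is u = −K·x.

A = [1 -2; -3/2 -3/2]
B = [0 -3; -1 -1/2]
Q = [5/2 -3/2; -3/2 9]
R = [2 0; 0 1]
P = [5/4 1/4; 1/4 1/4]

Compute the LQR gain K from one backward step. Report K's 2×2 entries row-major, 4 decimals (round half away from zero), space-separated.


BᵀP = [-0.2500 -0.2500; -3.8750 -0.8750]
S = R + BᵀPB = [2 0; 0 1] + [0.2500 0.8750; 0.8750 12.0625] = [2.2500 0.8750; 0.8750 13.0625]
BᵀPA = [0.1250 0.8750; -2.5625 9.0625]
K = S⁻¹·BᵀPA = [0.1354 0.1223; -0.2052 0.6856]
A−BK = [0.3843 0.0568; -1.4672 -1.0349]
AᵀP(A−BK) = [0.5197 0.1790; 0.1790 0.7424]
P' = Q + AᵀP(A−BK) = [3.0197 -1.3210; -1.3210 9.7424]
tr(P') = 12.7620

0.1354 0.1223 -0.2052 0.6856


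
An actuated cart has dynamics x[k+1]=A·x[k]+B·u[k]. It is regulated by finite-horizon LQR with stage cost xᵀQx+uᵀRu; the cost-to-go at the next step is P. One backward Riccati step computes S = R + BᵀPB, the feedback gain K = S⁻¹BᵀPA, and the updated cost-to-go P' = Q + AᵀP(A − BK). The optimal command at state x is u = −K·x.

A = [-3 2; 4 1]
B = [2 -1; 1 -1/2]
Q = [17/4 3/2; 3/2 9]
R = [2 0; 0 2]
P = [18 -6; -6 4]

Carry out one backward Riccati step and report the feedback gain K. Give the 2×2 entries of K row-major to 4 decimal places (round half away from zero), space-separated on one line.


-1.8209 0.7761 0.9104 -0.3881

BᵀP = [30.0000 -8.0000; -15.0000 4.0000]
S = R + BᵀPB = [2 0; 0 2] + [52.0000 -26.0000; -26.0000 13.0000] = [54.0000 -26.0000; -26.0000 15.0000]
BᵀPA = [-122.0000 52.0000; 61.0000 -26.0000]
K = S⁻¹·BᵀPA = [-1.8209 0.7761; 0.9104 -0.3881]
A−BK = [1.5522 0.0597; 6.2761 0.0299]
AᵀP(A−BK) = [92.3134 -3.6418; -3.6418 1.5522]
P' = Q + AᵀP(A−BK) = [96.5634 -2.1418; -2.1418 10.5522]
tr(P') = 107.1157


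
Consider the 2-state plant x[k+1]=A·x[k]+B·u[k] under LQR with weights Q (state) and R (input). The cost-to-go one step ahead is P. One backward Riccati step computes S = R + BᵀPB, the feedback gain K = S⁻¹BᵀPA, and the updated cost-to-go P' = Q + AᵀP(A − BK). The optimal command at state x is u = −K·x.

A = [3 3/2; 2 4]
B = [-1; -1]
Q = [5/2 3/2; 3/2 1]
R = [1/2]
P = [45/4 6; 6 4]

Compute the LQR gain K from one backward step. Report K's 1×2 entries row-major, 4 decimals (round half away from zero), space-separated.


BᵀP = [-17.2500 -10.0000]
S = R + BᵀPB = [1/2] + [27.2500] = [27.7500]
BᵀPA = [-71.7500 -65.8750]
K = S⁻¹·BᵀPA = [-2.5856 -2.3739]
A−BK = [0.4144 -0.8739; -0.5856 1.6261]
AᵀP(A−BK) = [3.7342 2.2995; 2.2995 4.9336]
P' = Q + AᵀP(A−BK) = [6.2342 3.7995; 3.7995 5.9336]
tr(P') = 12.1678

-2.5856 -2.3739


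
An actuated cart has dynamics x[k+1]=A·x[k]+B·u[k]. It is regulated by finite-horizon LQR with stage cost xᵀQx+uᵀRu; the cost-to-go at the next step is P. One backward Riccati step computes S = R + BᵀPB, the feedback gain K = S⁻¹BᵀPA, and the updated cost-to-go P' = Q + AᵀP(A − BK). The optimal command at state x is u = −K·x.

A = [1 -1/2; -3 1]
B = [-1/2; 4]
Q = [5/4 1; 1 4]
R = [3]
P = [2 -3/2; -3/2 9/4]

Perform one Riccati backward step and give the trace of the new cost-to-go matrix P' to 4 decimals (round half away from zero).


8.0110

BᵀP = [-7.0000 9.7500]
S = R + BᵀPB = [3] + [42.5000] = [45.5000]
BᵀPA = [-36.2500 13.2500]
K = S⁻¹·BᵀPA = [-0.7967 0.2912]
A−BK = [0.6016 -0.3544; 0.1868 -0.1648]
AᵀP(A−BK) = [2.3695 -0.9437; -0.9437 0.3915]
P' = Q + AᵀP(A−BK) = [3.6195 0.0563; 0.0563 4.3915]
tr(P') = 8.0110


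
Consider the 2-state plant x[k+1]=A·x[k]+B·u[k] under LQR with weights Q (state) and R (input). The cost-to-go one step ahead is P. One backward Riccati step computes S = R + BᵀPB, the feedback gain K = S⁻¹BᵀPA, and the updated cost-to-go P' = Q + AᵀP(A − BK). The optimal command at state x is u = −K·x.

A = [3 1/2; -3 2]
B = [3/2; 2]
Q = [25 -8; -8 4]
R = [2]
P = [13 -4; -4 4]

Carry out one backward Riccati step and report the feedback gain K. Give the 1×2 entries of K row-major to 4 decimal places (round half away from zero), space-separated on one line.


BᵀP = [11.5000 2.0000]
S = R + BᵀPB = [2] + [21.2500] = [23.2500]
BᵀPA = [28.5000 9.7500]
K = S⁻¹·BᵀPA = [1.2258 0.4194]
A−BK = [1.1613 -0.1290; -5.4516 1.1613]
AᵀP(A−BK) = [190.0645 -34.4516; -34.4516 7.1613]
P' = Q + AᵀP(A−BK) = [215.0645 -42.4516; -42.4516 11.1613]
tr(P') = 226.2258

1.2258 0.4194


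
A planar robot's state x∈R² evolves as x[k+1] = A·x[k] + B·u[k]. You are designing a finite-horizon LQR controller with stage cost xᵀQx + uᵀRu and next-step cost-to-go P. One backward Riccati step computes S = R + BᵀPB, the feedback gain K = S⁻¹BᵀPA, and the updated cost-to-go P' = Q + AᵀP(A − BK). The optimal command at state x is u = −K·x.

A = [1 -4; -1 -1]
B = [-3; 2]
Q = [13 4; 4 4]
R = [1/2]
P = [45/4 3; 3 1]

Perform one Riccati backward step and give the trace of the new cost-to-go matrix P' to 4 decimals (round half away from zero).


BᵀP = [-27.7500 -7.0000]
S = R + BᵀPB = [1/2] + [69.2500] = [69.7500]
BᵀPA = [-20.7500 118.0000]
K = S⁻¹·BᵀPA = [-0.2975 1.6918]
A−BK = [0.1075 1.0753; -0.4050 -4.3835]
AᵀP(A−BK) = [0.0771 0.1039; 0.1039 5.3728]
P' = Q + AᵀP(A−BK) = [13.0771 4.1039; 4.1039 9.3728]
tr(P') = 22.4498

22.4498


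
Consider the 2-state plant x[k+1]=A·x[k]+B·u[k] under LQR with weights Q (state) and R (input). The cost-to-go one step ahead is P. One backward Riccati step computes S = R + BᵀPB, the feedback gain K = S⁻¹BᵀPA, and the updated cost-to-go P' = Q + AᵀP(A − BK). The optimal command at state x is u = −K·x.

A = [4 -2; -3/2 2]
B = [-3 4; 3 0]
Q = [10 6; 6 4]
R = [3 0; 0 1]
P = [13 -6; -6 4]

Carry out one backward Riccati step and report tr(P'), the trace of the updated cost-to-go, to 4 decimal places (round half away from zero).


16.1664

BᵀP = [-57.0000 30.0000; 52.0000 -24.0000]
S = R + BᵀPB = [3 0; 0 1] + [261.0000 -228.0000; -228.0000 208.0000] = [264.0000 -228.0000; -228.0000 209.0000]
BᵀPA = [-273.0000 174.0000; 244.0000 -152.0000]
K = S⁻¹·BᵀPA = [-0.4464 0.5357; 0.6805 -0.1429]
A−BK = [-0.0611 0.1786; -0.1607 0.3929]
AᵀP(A−BK) = [1.0949 -0.8929; -0.8929 1.0714]
P' = Q + AᵀP(A−BK) = [11.0949 5.1071; 5.1071 5.0714]
tr(P') = 16.1664


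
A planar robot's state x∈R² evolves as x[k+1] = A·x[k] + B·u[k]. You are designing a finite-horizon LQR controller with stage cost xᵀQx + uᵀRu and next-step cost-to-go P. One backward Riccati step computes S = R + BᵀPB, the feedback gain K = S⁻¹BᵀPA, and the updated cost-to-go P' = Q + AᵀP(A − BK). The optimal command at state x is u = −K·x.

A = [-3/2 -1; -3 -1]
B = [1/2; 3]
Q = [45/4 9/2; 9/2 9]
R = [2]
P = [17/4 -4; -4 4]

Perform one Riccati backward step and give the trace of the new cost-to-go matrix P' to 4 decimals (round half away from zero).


21.5387

BᵀP = [-9.8750 10.0000]
S = R + BᵀPB = [2] + [25.0625] = [27.0625]
BᵀPA = [-15.1875 -0.1250]
K = S⁻¹·BᵀPA = [-0.5612 -0.0046]
A−BK = [-1.2194 -0.9977; -1.3164 -0.9861]
AᵀP(A−BK) = [1.0393 0.3048; 0.3048 0.2494]
P' = Q + AᵀP(A−BK) = [12.2893 4.8048; 4.8048 9.2494]
tr(P') = 21.5387


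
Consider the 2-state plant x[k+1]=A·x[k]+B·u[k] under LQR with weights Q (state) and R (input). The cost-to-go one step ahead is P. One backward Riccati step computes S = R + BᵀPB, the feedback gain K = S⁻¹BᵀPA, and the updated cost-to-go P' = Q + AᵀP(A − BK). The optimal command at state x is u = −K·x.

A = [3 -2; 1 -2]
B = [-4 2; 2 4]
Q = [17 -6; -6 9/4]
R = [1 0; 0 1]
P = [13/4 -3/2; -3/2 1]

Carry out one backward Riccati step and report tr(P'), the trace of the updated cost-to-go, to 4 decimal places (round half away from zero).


20.0448

BᵀP = [-16.0000 8.0000; 0.5000 1.0000]
S = R + BᵀPB = [1 0; 0 1] + [80.0000 0.0000; 0.0000 5.0000] = [81.0000 0.0000; 0.0000 6.0000]
BᵀPA = [-40.0000 16.0000; 2.5000 -3.0000]
K = S⁻¹·BᵀPA = [-0.4938 0.1975; 0.4167 -0.5000]
A−BK = [0.1914 -0.2099; 0.3210 -0.3951]
AᵀP(A−BK) = [0.4552 -0.3488; -0.3488 0.3395]
P' = Q + AᵀP(A−BK) = [17.4552 -6.3488; -6.3488 2.5895]
tr(P') = 20.0448


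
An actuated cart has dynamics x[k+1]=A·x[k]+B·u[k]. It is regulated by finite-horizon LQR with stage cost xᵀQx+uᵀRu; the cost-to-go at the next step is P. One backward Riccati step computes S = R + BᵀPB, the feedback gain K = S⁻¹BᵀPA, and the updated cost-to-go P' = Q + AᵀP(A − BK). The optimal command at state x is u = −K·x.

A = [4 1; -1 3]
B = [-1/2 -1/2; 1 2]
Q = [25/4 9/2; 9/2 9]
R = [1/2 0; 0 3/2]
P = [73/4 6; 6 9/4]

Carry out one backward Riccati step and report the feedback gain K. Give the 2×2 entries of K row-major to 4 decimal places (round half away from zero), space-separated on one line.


BᵀP = [-3.1250 -0.7500; 2.8750 1.5000]
S = R + BᵀPB = [1/2 0; 0 3/2] + [0.8125 0.0625; 0.0625 1.5625] = [1.3125 0.0625; 0.0625 3.0625]
BᵀPA = [-11.7500 -5.3750; 10.0000 7.3750]
K = S⁻¹·BᵀPA = [-9.1167 -4.2140; 3.4514 2.4942]
A−BK = [1.1673 0.1401; 1.2140 2.2257]
AᵀP(A−BK) = [104.6148 57.7938; 57.7938 33.4553]
P' = Q + AᵀP(A−BK) = [110.8648 62.2938; 62.2938 42.4553]
tr(P') = 153.3200

-9.1167 -4.2140 3.4514 2.4942


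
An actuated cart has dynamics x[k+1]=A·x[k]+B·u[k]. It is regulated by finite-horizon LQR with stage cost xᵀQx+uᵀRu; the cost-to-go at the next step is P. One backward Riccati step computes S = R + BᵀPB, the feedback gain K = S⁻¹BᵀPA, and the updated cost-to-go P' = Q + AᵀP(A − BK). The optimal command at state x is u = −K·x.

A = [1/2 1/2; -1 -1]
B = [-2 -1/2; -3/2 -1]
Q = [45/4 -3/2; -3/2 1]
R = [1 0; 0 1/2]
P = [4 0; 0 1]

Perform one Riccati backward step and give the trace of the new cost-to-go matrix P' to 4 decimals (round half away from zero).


14.5017

BᵀP = [-8.0000 -1.5000; -2.0000 -1.0000]
S = R + BᵀPB = [1 0; 0 1/2] + [18.2500 5.5000; 5.5000 2.0000] = [19.2500 5.5000; 5.5000 2.5000]
BᵀPA = [-2.5000 -2.5000; 0.0000 0.0000]
K = S⁻¹·BᵀPA = [-0.3497 -0.3497; 0.7692 0.7692]
A−BK = [0.1853 0.1853; -0.7552 -0.7552]
AᵀP(A−BK) = [1.1259 1.1259; 1.1259 1.1259]
P' = Q + AᵀP(A−BK) = [12.3759 -0.3741; -0.3741 2.1259]
tr(P') = 14.5017


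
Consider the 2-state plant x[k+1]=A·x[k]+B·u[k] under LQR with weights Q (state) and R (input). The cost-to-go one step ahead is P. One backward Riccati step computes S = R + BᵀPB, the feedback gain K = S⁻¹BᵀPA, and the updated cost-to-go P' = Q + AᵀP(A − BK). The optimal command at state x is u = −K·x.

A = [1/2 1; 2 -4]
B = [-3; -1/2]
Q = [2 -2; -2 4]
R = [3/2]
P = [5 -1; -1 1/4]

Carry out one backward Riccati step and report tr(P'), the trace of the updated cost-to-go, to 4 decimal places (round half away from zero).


7.6804

BᵀP = [-14.5000 2.8750]
S = R + BᵀPB = [3/2] + [42.0625] = [43.5625]
BᵀPA = [-1.5000 -26.0000]
K = S⁻¹·BᵀPA = [-0.0344 -0.5968]
A−BK = [0.3967 -0.7905; 1.9828 -4.2984]
AᵀP(A−BK) = [0.1984 -0.3953; -0.3953 1.4821]
P' = Q + AᵀP(A−BK) = [2.1984 -2.3953; -2.3953 5.4821]
tr(P') = 7.6804


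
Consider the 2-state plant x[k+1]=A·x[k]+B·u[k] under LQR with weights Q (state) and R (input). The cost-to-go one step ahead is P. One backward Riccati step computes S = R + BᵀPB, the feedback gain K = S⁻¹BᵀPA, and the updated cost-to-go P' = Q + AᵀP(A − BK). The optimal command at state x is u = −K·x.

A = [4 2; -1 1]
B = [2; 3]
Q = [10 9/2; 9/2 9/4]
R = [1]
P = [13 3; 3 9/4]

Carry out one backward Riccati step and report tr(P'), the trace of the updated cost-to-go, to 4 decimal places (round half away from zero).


BᵀP = [35.0000 12.7500]
S = R + BᵀPB = [1] + [108.2500] = [109.2500]
BᵀPA = [127.2500 82.7500]
K = S⁻¹·BᵀPA = [1.1648 0.7574]
A−BK = [1.6705 0.4851; -4.4943 -1.2723]
AᵀP(A−BK) = [38.0343 11.3661; 11.3661 3.5721]
P' = Q + AᵀP(A−BK) = [48.0343 15.8661; 15.8661 5.8221]
tr(P') = 53.8564

53.8564


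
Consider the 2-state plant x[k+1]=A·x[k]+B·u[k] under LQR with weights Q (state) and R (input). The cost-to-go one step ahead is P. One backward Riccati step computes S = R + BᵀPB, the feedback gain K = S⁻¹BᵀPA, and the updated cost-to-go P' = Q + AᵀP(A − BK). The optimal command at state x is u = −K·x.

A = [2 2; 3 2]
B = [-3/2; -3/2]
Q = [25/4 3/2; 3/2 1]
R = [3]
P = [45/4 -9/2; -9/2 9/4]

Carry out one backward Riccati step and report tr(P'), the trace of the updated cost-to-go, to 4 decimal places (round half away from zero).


14.8036

BᵀP = [-10.1250 3.3750]
S = R + BᵀPB = [3] + [10.1250] = [13.1250]
BᵀPA = [-10.1250 -13.5000]
K = S⁻¹·BᵀPA = [-0.7714 -1.0286]
A−BK = [0.8429 0.4571; 1.8429 0.4571]
AᵀP(A−BK) = [3.4393 3.0857; 3.0857 4.1143]
P' = Q + AᵀP(A−BK) = [9.6893 4.5857; 4.5857 5.1143]
tr(P') = 14.8036


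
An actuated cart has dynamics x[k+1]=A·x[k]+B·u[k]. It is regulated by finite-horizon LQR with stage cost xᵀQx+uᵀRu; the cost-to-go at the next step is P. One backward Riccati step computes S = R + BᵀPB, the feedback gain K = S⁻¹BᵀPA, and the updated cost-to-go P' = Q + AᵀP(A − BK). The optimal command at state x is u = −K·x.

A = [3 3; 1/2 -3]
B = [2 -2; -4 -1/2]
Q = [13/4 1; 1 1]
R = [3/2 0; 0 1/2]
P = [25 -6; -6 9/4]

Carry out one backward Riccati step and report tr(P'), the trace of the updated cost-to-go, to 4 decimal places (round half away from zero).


BᵀP = [74.0000 -21.0000; -47.0000 10.8750]
S = R + BᵀPB = [3/2 0; 0 1/2] + [232.0000 -137.5000; -137.5000 88.5625] = [233.5000 -137.5000; -137.5000 89.0625]
BᵀPA = [211.5000 285.0000; -135.5625 -173.6250]
K = S⁻¹·BᵀPA = [0.1042 0.7987; -1.3613 -0.7164]
A−BK = [0.0691 -0.0302; 0.2361 -0.1635]
AᵀP(A−BK) = [0.9918 0.5840; 0.5840 1.2372]
P' = Q + AᵀP(A−BK) = [4.2418 1.5840; 1.5840 2.2372]
tr(P') = 6.4790

6.4790


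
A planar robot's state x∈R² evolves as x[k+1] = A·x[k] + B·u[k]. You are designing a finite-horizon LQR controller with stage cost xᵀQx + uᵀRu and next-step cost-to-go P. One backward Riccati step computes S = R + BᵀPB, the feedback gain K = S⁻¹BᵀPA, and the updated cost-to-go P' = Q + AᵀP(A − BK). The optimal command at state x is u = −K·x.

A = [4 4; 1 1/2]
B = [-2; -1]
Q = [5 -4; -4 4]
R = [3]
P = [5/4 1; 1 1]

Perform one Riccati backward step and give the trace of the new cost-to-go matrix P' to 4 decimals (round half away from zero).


21.5385

BᵀP = [-3.5000 -3.0000]
S = R + BᵀPB = [3] + [10.0000] = [13.0000]
BᵀPA = [-17.0000 -15.5000]
K = S⁻¹·BᵀPA = [-1.3077 -1.1923]
A−BK = [1.3846 1.6154; -0.3077 -0.6923]
AᵀP(A−BK) = [6.7692 6.2308; 6.2308 5.7692]
P' = Q + AᵀP(A−BK) = [11.7692 2.2308; 2.2308 9.7692]
tr(P') = 21.5385


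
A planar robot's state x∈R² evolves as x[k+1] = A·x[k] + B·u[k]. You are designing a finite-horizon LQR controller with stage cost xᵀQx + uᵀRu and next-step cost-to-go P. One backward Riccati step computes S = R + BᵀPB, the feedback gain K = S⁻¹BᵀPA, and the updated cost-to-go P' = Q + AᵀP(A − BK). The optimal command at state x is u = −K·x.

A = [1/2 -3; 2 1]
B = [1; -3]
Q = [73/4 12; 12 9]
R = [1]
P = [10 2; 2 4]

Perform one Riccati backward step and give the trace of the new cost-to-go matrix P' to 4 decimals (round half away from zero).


108.6643

BᵀP = [4.0000 -10.0000]
S = R + BᵀPB = [1] + [34.0000] = [35.0000]
BᵀPA = [-18.0000 -22.0000]
K = S⁻¹·BᵀPA = [-0.5143 -0.6286]
A−BK = [1.0143 -2.3714; 0.4571 -0.8857]
AᵀP(A−BK) = [13.2429 -29.3143; -29.3143 68.1714]
P' = Q + AᵀP(A−BK) = [31.4929 -17.3143; -17.3143 77.1714]
tr(P') = 108.6643


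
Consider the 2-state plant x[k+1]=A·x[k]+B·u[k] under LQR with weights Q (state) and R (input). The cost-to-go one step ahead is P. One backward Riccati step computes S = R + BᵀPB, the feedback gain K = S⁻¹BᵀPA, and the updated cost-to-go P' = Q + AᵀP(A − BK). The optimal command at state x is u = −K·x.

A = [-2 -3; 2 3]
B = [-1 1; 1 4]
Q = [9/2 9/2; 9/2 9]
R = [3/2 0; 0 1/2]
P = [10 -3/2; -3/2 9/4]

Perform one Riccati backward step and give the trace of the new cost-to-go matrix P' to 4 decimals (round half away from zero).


BᵀP = [-11.5000 3.7500; 4.0000 7.5000]
S = R + BᵀPB = [3/2 0; 0 1/2] + [15.2500 3.5000; 3.5000 34.0000] = [16.7500 3.5000; 3.5000 34.5000]
BᵀPA = [30.5000 45.7500; 7.0000 10.5000]
K = S⁻¹·BᵀPA = [1.8170 2.7255; 0.0186 0.0278]
A−BK = [-0.2015 -0.3023; 0.1087 0.1631]
AᵀP(A−BK) = [5.4510 8.1766; 8.1766 12.2649]
P' = Q + AᵀP(A−BK) = [9.9510 12.6766; 12.6766 21.2649]
tr(P') = 31.2159

31.2159
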